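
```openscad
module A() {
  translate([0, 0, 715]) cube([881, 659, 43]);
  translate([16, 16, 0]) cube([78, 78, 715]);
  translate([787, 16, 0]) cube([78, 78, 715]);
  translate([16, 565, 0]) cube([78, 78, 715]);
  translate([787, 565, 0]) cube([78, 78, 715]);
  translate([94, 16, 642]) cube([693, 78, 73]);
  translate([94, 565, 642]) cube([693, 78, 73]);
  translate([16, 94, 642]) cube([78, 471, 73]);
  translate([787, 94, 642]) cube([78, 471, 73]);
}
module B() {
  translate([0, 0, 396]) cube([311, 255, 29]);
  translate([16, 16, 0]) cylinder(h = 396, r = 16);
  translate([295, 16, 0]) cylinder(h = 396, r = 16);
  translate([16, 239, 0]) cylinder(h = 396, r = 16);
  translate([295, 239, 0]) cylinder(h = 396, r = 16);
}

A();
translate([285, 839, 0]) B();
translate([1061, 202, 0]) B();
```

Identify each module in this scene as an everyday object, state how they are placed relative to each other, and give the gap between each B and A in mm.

A is a table. B is a stool. Two stools sit around the table at the +y, +x sides. The gap between each stool and the table is 180 mm.

Each stool's nearest face is 180 mm from the table's bounding box.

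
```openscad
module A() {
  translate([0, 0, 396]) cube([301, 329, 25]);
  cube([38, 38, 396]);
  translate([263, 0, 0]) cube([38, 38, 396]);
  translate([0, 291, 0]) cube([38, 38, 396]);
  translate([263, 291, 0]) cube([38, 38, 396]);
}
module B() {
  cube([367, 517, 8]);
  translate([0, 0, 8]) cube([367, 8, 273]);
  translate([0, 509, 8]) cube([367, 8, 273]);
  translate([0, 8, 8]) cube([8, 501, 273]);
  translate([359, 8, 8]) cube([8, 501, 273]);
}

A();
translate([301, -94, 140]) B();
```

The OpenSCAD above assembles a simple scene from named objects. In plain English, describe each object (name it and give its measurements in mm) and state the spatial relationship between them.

A is a four-legged stool. The seat is 301×329 mm, 25 mm thick, top at z = 421 mm. It stands on four square legs, each 38×38 mm in cross-section, from z = 0 to the seat underside, each flush with a corner of the seat.

B is an open-topped rectangular box: outside dimensions 367×517×281 mm, with a uniform wall and base thickness of 8 mm. The base is a full 367×517 slab on the floor; four walls sit on top of the base. The front and back walls (the −y and +y sides) span the full width; the two side walls fit between them.

The open box is beside the stool with their tops flush at z = 421.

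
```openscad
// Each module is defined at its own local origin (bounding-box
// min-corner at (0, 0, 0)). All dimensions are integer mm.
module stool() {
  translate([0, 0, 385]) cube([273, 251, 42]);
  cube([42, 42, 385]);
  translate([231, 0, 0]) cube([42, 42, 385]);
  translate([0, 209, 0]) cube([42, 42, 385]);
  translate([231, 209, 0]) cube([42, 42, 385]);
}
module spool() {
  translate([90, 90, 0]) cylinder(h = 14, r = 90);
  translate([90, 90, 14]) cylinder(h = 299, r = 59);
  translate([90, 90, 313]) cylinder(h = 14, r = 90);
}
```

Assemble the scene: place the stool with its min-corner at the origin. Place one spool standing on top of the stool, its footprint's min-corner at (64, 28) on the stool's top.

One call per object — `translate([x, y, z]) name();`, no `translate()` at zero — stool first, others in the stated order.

stool();
translate([64, 28, 427]) spool();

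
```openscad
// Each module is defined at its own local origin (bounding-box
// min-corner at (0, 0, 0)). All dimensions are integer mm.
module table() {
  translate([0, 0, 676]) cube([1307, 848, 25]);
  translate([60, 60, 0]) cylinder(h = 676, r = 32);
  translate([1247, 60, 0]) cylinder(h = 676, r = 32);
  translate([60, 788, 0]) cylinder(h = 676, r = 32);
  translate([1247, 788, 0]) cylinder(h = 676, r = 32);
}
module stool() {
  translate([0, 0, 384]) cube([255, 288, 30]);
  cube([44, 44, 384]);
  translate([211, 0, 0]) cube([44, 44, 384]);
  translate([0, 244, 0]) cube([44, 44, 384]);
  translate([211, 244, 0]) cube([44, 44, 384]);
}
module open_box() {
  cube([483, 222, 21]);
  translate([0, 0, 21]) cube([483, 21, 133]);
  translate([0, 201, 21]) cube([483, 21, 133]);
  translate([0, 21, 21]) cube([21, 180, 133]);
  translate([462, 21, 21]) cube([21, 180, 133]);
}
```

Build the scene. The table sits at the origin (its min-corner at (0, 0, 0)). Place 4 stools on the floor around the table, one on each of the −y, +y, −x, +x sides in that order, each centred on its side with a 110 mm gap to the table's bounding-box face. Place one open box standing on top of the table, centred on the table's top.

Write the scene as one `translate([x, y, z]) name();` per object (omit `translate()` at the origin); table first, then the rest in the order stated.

table();
translate([526, -398, 0]) stool();
translate([526, 958, 0]) stool();
translate([-365, 280, 0]) stool();
translate([1417, 280, 0]) stool();
translate([412, 313, 701]) open_box();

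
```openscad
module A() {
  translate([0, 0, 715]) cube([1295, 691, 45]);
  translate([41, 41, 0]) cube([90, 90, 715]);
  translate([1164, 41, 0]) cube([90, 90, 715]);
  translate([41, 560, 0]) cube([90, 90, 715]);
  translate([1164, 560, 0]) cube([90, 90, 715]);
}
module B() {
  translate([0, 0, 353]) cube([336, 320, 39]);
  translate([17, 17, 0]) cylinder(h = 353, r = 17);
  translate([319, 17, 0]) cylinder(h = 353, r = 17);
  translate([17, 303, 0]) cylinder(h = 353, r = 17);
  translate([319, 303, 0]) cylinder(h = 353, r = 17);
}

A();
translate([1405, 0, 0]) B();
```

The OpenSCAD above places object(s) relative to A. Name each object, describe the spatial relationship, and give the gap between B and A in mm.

The stool's nearest face is 110 mm from the table's +x face.

A is a table. B is a stool. The stool is on the floor beside the table on its +x side. The gap between the stool and the table is 110 mm.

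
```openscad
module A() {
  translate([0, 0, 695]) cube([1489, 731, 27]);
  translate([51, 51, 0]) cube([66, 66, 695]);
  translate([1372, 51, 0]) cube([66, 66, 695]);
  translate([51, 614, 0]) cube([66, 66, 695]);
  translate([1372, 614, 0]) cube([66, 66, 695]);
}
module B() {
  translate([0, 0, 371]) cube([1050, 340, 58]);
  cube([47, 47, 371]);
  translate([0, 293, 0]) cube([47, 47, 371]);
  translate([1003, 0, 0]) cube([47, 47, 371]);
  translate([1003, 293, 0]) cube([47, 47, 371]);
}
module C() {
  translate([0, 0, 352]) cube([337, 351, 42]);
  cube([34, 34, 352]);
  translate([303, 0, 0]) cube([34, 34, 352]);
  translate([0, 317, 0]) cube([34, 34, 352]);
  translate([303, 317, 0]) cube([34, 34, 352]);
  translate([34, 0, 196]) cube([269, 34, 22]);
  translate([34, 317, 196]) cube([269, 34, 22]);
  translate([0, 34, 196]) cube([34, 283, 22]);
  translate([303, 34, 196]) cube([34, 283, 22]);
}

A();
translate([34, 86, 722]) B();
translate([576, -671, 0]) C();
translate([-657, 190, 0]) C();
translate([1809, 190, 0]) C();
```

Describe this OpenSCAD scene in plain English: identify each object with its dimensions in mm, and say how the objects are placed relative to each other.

A is a rectangular dining table. The top is 1489×731×27 mm with its upper surface at z = 722 mm. It stands on four 66×66 mm square legs, each inset 51 mm from the nearest pair of top edges, running from the floor to the underside of the top.

B is a bench: a 1050×340 mm seat slab, 58 mm thick, top at z = 429 mm, on four 47×47 mm square legs flush with the seat corners and standing on z = 0.

C is a four-legged stool. The seat is a 337×351×42 mm slab whose top surface is at z = 394 mm; four square legs, each 34×34 mm in cross-section, run from the floor (z = 0) to the underside of the seat, each flush with a corner of the seat. Four stretchers, 34 mm wide and 22 mm tall, connect adjacent legs with their undersides at z = 196 mm, each running between the inner faces of the legs it joins and aligned with the legs' outer faces on the other axis.

The bench is on top of the table. Three stools sit around the table at the −y, −x, +x sides.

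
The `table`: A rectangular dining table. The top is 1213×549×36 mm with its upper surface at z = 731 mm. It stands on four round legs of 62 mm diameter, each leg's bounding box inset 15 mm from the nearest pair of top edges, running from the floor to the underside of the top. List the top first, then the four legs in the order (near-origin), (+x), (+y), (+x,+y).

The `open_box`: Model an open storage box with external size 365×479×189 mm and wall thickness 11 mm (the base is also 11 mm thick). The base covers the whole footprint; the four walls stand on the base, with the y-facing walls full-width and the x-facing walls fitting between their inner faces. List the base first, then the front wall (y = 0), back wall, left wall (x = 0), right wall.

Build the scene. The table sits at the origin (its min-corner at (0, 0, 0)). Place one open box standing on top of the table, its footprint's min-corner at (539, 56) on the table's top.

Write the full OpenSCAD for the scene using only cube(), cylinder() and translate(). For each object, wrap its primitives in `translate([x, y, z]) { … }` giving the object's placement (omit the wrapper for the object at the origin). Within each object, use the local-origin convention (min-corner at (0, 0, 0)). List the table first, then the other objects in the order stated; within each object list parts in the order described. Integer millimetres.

translate([0, 0, 695]) cube([1213, 549, 36]);
translate([46, 46, 0]) cylinder(h = 695, r = 31);
translate([1167, 46, 0]) cylinder(h = 695, r = 31);
translate([46, 503, 0]) cylinder(h = 695, r = 31);
translate([1167, 503, 0]) cylinder(h = 695, r = 31);
translate([539, 56, 731]) {
  cube([365, 479, 11]);
  translate([0, 0, 11]) cube([365, 11, 178]);
  translate([0, 468, 11]) cube([365, 11, 178]);
  translate([0, 11, 11]) cube([11, 457, 178]);
  translate([354, 11, 11]) cube([11, 457, 178]);
}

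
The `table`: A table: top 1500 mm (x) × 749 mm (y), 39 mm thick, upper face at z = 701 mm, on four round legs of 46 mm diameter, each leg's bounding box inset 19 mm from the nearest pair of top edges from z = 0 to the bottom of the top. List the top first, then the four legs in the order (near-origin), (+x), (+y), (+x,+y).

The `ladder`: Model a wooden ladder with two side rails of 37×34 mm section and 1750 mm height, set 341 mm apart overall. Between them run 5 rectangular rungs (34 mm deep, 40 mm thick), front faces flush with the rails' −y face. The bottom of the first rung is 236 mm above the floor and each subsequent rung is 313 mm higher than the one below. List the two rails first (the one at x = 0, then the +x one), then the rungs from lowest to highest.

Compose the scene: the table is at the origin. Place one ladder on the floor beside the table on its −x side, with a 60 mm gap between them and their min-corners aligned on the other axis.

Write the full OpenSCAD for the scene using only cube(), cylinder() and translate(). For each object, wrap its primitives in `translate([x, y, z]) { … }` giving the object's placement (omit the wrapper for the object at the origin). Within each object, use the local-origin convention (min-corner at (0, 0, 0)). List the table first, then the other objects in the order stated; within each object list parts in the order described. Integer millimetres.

translate([0, 0, 662]) cube([1500, 749, 39]);
translate([42, 42, 0]) cylinder(h = 662, r = 23);
translate([1458, 42, 0]) cylinder(h = 662, r = 23);
translate([42, 707, 0]) cylinder(h = 662, r = 23);
translate([1458, 707, 0]) cylinder(h = 662, r = 23);
translate([-401, 0, 0]) {
  cube([37, 34, 1750]);
  translate([304, 0, 0]) cube([37, 34, 1750]);
  translate([37, 0, 236]) cube([267, 34, 40]);
  translate([37, 0, 549]) cube([267, 34, 40]);
  translate([37, 0, 862]) cube([267, 34, 40]);
  translate([37, 0, 1175]) cube([267, 34, 40]);
  translate([37, 0, 1488]) cube([267, 34, 40]);
}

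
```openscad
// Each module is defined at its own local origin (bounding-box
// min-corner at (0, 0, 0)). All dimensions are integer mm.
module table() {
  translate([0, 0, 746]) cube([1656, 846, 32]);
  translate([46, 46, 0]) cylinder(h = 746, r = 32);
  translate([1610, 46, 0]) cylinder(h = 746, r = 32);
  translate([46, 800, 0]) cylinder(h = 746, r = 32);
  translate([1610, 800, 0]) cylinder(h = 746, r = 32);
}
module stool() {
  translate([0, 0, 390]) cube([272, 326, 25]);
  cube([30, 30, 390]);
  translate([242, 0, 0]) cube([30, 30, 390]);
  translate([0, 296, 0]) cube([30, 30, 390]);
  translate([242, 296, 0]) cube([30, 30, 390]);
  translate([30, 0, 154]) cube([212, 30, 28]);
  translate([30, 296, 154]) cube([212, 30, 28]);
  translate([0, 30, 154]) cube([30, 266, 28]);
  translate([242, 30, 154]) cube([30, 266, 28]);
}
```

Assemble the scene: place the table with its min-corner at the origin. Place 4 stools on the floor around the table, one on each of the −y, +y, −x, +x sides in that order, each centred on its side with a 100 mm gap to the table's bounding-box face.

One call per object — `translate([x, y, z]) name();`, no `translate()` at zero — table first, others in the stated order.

table();
translate([692, -426, 0]) stool();
translate([692, 946, 0]) stool();
translate([-372, 260, 0]) stool();
translate([1756, 260, 0]) stool();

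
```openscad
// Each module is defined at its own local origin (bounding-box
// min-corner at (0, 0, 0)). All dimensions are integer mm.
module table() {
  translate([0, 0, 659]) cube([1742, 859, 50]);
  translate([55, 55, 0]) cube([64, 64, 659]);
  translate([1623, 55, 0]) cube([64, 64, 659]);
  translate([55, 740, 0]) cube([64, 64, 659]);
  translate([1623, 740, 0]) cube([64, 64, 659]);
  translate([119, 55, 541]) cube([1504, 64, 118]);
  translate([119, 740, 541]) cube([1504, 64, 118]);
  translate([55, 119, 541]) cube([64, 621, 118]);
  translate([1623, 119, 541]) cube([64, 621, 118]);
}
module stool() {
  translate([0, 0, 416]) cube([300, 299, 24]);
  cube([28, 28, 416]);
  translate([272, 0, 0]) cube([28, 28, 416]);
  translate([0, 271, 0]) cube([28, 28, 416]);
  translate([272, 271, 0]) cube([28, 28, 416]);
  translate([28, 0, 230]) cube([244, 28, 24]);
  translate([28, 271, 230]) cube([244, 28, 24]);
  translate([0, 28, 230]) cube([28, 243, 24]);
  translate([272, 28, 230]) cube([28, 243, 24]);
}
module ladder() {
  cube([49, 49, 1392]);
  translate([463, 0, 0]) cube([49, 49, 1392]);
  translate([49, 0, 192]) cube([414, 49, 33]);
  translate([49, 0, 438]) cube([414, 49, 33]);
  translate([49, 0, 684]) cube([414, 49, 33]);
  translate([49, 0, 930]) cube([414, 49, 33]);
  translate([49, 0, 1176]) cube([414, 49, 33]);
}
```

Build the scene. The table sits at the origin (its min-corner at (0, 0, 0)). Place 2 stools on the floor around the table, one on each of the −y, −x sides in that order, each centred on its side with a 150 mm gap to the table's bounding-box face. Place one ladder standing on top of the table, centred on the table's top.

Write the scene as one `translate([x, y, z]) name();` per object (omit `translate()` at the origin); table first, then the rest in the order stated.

table();
translate([721, -449, 0]) stool();
translate([-450, 280, 0]) stool();
translate([615, 405, 709]) ladder();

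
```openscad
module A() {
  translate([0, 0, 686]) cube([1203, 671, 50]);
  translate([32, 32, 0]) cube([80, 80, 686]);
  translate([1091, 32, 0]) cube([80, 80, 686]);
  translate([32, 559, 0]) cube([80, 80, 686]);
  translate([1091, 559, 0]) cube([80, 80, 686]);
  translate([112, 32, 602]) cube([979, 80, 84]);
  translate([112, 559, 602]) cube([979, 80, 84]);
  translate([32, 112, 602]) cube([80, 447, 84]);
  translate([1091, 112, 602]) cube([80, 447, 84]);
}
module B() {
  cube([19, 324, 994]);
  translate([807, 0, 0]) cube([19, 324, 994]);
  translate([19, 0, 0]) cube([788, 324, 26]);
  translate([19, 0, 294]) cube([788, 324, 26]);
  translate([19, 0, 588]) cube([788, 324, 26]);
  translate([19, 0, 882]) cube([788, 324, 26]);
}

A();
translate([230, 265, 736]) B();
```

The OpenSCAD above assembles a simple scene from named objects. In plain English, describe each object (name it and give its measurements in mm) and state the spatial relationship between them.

A is a table: top 1203 mm (x) × 671 mm (y), 50 mm thick, upper face at z = 736 mm, on four 80×80 mm square legs, each inset 32 mm from the nearest pair of top edges, running from z = 0 to the bottom of the top. Four apron rails, 80 mm thick and 84 mm tall, run between adjacent legs with their top edges flush with the underside of the top and their outer faces flush with the legs' outer faces.

B is a bookshelf 826 mm wide overall, 324 mm deep and 994 mm tall. The two sides are 19 mm thick vertical panels. 4 horizontal shelves of 26 mm thickness span between the inner faces of the sides; the lowest shelf sits on the floor and shelves are stacked with a clear vertical gap of 268 mm between each pair.

The bookshelf is on top of the table.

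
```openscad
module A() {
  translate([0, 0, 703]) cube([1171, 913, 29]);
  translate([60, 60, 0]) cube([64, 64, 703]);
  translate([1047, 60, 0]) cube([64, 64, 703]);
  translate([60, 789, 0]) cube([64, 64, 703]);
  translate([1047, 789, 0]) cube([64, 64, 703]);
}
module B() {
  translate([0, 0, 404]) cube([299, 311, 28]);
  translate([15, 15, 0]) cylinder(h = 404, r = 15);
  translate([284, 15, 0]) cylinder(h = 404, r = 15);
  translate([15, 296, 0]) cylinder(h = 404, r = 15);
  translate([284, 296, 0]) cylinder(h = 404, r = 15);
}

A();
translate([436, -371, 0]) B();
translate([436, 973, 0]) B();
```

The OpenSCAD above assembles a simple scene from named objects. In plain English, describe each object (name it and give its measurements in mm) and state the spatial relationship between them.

A is a rectangular dining table. The top is 1171×913×29 mm with its upper surface at z = 732 mm. It stands on four 64×64 mm square legs, each inset 60 mm from the nearest pair of top edges, running from the floor to the underside of the top.

B is a four-legged stool. The seat is a 299×311×28 mm slab whose top surface is at z = 432 mm; four round legs, each 30 mm in diameter, run from the floor (z = 0) to the underside of the seat, each leg's axis is inset half a diameter from the nearest pair of seat edges (so the leg's bounding box is flush with the corner).

Two stools sit around the table at the −y, +y sides.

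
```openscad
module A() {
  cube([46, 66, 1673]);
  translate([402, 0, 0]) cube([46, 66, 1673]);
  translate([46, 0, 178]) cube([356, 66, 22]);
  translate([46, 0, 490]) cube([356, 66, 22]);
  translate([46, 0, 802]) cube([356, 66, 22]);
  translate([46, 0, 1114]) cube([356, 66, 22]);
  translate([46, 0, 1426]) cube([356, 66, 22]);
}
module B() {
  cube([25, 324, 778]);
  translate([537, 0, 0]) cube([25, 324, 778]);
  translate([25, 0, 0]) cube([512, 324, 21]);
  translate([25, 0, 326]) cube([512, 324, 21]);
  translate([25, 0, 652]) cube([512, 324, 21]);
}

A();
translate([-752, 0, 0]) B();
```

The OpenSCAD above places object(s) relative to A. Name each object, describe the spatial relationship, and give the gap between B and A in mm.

The bookshelf's nearest face is 190 mm from the ladder's −x face.

A is a ladder. B is a bookshelf. The bookshelf is on the floor beside the ladder on its −x side. The gap between the bookshelf and the ladder is 190 mm.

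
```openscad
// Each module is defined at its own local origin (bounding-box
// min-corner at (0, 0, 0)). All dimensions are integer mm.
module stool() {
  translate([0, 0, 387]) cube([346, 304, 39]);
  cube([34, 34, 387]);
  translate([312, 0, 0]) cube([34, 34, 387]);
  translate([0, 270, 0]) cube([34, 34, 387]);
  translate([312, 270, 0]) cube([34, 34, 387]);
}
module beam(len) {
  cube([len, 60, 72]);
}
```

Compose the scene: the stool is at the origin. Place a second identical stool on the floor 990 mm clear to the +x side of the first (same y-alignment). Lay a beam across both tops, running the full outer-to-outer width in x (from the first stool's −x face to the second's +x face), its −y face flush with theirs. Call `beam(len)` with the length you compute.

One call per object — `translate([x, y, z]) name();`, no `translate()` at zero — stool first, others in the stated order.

stool();
translate([1336, 0, 0]) stool();
translate([0, 0, 426]) beam(1682);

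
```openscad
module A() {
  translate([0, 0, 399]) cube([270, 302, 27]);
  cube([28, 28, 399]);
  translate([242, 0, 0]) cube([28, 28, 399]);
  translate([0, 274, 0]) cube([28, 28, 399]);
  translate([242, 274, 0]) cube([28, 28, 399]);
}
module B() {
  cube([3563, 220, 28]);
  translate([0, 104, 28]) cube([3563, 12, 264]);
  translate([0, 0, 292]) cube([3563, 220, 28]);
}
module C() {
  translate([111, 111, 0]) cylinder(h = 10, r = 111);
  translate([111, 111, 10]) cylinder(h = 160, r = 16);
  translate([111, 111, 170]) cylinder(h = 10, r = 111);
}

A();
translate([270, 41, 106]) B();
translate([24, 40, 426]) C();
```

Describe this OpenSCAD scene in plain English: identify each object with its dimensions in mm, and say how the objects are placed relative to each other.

A is a four-legged stool. The seat is 270×302 mm, 27 mm thick, top at z = 426 mm. It stands on four square legs, each 28×28 mm in cross-section, from z = 0 to the seat underside, each flush with a corner of the seat.

B is an I-beam lying along x, 3563 mm long. Overall section height 320 mm. Two flanges 220 mm wide (y) and 28 mm thick, one on the floor and one at the top; a web 12 mm thick runs between them, centred on the flange width.

C is a spool: two coaxial disc flanges of radius 111 mm and thickness 10 mm, joined by a core cylinder of radius 16 mm and height 160 mm. The lower flange rests on z = 0 and the three cylinders share a vertical axis.

The I-beam is beside the stool with their tops flush at z = 426. The spool is on top of the stool, centred.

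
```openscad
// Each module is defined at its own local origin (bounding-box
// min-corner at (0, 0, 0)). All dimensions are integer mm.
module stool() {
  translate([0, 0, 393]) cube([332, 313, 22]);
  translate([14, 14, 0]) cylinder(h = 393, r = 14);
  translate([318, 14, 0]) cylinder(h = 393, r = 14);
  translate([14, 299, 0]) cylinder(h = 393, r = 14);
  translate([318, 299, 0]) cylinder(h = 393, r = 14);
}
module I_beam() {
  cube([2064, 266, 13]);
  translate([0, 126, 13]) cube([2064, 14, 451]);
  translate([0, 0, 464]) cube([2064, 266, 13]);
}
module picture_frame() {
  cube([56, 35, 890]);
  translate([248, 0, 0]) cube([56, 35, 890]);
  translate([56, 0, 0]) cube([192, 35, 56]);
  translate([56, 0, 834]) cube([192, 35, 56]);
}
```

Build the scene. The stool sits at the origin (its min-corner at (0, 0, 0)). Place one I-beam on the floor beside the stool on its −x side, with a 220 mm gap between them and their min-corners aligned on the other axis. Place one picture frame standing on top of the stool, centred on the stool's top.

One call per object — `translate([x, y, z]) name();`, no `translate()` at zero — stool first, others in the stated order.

stool();
translate([-2284, 0, 0]) I_beam();
translate([14, 139, 415]) picture_frame();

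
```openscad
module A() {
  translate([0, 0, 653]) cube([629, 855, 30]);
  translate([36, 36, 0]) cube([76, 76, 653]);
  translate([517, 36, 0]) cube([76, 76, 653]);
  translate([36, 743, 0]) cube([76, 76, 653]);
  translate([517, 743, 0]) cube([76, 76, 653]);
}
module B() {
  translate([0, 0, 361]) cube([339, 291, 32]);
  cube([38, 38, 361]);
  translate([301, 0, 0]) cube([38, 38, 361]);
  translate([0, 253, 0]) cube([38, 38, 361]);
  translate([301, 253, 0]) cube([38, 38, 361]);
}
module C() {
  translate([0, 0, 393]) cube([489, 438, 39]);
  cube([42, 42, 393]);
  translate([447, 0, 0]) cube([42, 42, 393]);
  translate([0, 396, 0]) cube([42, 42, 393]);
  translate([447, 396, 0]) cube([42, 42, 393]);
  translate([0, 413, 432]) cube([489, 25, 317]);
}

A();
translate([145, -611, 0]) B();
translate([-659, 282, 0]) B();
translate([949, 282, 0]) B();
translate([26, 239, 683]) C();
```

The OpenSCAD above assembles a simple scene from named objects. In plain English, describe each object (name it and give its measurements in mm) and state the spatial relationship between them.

A is a table: top 629 mm (x) × 855 mm (y), 30 mm thick, upper face at z = 683 mm, on four 76×76 mm square legs, each inset 36 mm from the nearest pair of top edges, running from z = 0 to the bottom of the top.

B is a simple wooden stool: a rectangular seat 339 mm (x) by 291 mm (y), 32 mm thick, top face at z = 393 mm, on four square legs, each 38×38 mm in cross-section. The legs rest on z = 0, each flush with a corner of the seat.

C is a chair. The seat is a 489×438×39 mm slab with its top at z = 432 mm, on four 42×42 mm corner legs (flush with the seat edges, standing on z = 0). A flat backrest 25 mm thick, 317 mm tall, spans the full seat width and rises from the seat top along its +y edge, rear face flush with the rear of the seat.

Three stools sit around the table at the −y, −x, +x sides. The chair is on top of the table.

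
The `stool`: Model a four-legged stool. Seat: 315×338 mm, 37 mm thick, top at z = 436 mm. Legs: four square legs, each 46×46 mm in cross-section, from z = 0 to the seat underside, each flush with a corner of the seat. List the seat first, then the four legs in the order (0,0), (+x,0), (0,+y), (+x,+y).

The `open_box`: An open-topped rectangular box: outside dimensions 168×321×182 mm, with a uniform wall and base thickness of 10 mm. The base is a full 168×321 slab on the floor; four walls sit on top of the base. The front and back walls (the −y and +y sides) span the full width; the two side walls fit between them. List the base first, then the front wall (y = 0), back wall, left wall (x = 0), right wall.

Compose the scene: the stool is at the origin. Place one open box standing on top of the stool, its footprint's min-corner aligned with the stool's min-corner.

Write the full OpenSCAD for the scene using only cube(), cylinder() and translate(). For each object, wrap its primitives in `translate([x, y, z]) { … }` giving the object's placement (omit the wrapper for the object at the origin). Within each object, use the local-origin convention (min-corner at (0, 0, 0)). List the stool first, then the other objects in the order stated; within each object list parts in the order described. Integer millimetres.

translate([0, 0, 399]) cube([315, 338, 37]);
cube([46, 46, 399]);
translate([269, 0, 0]) cube([46, 46, 399]);
translate([0, 292, 0]) cube([46, 46, 399]);
translate([269, 292, 0]) cube([46, 46, 399]);
translate([0, 0, 436]) {
  cube([168, 321, 10]);
  translate([0, 0, 10]) cube([168, 10, 172]);
  translate([0, 311, 10]) cube([168, 10, 172]);
  translate([0, 10, 10]) cube([10, 301, 172]);
  translate([158, 10, 10]) cube([10, 301, 172]);
}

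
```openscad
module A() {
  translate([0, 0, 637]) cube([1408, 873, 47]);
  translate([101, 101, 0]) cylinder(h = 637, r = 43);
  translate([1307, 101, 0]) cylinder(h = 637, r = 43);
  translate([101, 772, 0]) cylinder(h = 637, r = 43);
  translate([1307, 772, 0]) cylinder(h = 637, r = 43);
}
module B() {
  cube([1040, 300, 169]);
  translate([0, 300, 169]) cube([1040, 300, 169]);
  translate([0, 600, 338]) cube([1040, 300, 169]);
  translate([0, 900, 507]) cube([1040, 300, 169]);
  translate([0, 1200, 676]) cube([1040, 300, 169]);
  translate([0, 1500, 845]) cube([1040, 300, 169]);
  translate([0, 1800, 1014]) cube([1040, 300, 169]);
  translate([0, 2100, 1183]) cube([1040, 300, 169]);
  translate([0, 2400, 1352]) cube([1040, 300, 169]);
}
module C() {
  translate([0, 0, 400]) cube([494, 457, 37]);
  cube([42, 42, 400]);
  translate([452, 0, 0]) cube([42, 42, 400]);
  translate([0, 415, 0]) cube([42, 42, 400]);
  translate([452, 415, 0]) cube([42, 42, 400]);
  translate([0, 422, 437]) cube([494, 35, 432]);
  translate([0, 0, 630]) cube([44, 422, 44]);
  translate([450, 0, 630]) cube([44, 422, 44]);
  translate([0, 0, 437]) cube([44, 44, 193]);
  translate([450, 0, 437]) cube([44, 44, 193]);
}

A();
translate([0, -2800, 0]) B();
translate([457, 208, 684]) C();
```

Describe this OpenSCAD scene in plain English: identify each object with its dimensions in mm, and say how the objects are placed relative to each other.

A is a table with a 1408×873 mm rectangular top, 47 mm thick, top surface at z = 684 mm, supported by four round legs of 86 mm diameter, each leg's bounding box inset 58 mm from the nearest pair of top edges, running from the floor.

B is a straight staircase of 9 solid steps. Each step is 1040 mm wide (x), 300 mm deep (y, the going) and 169 mm tall (the rise). The first step rests on the floor; each subsequent step sits one going further in +y and one rise higher in +z, directly behind and above the previous step with no overlap.

C is a chair: 494×457 mm seat, 37 mm thick, top at z = 437 mm, on four 42 mm square corner legs flush with the seat edges. A 35 mm thick backrest slab spans the full seat width, extending 432 mm above the seat top, its back face flush with the seat's +y edge. Two armrests of 44×44 mm section run along each side from the seat's front edge to the front of the backrest, top faces 237 mm above the seat top and outer faces flush with the seat's x-edges; a 44×44 mm post under the front of each armrest stands on the seat at the front corner.

The staircase is on the floor beside the table on its −y side. The chair is on top of the table, centred.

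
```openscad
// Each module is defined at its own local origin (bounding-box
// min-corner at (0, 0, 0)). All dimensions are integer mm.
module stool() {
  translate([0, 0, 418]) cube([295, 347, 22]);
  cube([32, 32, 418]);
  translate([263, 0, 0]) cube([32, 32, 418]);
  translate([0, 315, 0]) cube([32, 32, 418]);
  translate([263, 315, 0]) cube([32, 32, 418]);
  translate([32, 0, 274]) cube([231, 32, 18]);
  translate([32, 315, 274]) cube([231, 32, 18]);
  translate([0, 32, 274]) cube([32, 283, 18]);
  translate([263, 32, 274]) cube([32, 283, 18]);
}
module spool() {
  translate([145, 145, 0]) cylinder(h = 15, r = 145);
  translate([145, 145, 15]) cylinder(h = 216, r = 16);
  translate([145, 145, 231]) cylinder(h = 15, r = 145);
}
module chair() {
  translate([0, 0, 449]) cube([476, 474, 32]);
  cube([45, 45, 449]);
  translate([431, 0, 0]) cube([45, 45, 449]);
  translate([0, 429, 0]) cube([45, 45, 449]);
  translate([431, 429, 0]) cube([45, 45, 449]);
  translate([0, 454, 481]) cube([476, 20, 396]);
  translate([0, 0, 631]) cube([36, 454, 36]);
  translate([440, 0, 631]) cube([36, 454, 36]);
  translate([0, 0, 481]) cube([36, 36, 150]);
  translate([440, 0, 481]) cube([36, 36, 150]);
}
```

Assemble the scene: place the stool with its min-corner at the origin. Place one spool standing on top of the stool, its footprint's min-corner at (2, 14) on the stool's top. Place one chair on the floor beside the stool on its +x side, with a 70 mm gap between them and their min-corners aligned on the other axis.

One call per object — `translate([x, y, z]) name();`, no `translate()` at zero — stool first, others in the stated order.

stool();
translate([2, 14, 440]) spool();
translate([365, 0, 0]) chair();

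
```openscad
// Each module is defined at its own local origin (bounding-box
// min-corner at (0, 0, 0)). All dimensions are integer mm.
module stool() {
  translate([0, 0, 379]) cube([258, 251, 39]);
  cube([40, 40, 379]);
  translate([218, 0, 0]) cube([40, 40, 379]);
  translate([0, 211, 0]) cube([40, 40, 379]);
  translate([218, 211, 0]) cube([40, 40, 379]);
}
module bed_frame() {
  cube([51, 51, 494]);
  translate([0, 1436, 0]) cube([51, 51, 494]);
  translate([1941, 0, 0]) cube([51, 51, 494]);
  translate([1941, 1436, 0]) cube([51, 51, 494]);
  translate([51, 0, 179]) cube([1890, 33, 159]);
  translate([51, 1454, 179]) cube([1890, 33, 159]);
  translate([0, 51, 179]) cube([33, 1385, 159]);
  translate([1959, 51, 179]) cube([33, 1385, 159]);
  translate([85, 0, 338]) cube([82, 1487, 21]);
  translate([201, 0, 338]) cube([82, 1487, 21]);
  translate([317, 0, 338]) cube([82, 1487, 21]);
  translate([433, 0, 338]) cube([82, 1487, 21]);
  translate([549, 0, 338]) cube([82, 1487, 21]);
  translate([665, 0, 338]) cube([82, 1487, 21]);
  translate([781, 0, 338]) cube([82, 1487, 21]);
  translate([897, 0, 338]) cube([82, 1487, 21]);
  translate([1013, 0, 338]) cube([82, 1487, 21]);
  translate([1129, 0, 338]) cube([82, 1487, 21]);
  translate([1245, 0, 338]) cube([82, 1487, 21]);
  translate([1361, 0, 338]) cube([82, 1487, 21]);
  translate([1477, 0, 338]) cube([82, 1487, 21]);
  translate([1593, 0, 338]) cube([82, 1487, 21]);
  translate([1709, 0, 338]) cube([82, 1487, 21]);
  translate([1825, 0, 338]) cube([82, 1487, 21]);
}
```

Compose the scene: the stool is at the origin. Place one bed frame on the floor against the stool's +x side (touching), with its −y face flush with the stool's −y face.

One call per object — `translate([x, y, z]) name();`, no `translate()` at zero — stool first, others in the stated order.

stool();
translate([258, 0, 0]) bed_frame();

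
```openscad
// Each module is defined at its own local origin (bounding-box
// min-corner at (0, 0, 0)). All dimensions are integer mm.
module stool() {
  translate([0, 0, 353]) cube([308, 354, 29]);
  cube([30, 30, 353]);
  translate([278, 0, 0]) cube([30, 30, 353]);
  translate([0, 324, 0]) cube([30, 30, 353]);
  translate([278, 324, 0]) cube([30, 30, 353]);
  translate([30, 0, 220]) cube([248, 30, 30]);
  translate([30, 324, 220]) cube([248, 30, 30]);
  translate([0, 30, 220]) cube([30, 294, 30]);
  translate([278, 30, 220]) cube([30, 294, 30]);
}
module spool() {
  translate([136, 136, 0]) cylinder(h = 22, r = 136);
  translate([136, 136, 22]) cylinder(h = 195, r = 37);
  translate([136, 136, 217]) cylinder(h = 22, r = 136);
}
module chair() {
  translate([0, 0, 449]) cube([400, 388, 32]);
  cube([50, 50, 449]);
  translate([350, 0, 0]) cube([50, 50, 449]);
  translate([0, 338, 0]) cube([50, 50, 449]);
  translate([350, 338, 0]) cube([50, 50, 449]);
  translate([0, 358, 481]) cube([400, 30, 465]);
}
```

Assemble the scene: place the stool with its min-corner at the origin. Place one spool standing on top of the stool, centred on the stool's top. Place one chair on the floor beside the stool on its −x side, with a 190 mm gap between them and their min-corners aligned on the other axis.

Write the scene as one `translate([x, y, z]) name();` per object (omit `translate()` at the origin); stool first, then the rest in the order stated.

stool();
translate([18, 41, 382]) spool();
translate([-590, 0, 0]) chair();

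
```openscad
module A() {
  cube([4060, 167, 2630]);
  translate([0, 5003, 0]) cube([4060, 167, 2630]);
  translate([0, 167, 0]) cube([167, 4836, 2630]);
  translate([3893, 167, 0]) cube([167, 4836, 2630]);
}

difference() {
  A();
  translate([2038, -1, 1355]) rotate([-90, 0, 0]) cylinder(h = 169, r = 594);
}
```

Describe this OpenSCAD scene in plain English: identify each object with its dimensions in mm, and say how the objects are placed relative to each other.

A is the wall frame of a small rectangular building: four walls, each 2630 mm tall and 167 mm thick, enclosing a footprint 4060 mm (x) by 5170 mm (y) outside-to-outside, with no floor or roof. The front and back walls (the −y and +y sides) span the full width; the two side walls fit between them.

The house frame has a circular hole of radius 594 mm through its front wall, centred at (x = 2038, z = 1355).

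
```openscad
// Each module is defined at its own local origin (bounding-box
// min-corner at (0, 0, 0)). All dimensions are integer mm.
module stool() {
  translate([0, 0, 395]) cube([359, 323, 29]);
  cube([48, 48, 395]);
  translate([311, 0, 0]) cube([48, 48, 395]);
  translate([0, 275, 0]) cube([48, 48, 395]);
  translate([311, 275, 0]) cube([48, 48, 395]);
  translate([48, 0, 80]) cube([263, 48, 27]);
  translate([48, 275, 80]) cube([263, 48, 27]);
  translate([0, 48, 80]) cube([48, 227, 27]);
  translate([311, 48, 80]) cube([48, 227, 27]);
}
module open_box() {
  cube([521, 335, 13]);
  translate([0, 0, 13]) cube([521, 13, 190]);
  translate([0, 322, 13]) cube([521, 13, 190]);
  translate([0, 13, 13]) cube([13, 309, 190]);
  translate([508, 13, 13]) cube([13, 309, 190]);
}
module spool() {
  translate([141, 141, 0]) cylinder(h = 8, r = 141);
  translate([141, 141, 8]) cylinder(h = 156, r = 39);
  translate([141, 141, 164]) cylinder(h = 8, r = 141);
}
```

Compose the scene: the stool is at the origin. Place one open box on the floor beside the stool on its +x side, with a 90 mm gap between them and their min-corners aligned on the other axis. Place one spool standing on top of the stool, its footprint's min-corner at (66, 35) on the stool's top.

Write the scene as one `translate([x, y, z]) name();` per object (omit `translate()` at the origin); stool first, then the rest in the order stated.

stool();
translate([449, 0, 0]) open_box();
translate([66, 35, 424]) spool();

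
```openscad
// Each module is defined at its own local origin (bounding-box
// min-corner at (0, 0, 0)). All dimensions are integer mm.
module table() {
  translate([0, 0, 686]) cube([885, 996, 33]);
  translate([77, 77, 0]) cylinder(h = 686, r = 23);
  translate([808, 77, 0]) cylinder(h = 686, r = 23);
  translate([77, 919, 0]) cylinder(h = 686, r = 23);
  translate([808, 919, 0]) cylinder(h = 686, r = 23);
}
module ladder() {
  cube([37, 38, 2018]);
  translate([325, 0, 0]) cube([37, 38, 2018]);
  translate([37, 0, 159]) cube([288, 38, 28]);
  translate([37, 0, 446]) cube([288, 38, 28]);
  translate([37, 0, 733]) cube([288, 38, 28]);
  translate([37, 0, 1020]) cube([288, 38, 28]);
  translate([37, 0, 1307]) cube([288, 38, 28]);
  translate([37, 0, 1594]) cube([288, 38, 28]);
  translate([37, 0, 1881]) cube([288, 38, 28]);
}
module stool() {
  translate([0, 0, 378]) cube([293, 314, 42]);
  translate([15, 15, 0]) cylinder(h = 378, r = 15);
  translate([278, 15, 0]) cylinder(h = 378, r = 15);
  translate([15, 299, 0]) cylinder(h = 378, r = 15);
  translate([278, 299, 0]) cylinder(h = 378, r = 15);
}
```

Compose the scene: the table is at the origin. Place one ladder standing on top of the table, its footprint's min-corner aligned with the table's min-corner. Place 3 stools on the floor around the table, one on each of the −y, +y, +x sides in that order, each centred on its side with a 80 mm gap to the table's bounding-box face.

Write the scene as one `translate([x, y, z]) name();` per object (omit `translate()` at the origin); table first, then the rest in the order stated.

table();
translate([0, 0, 719]) ladder();
translate([296, -394, 0]) stool();
translate([296, 1076, 0]) stool();
translate([965, 341, 0]) stool();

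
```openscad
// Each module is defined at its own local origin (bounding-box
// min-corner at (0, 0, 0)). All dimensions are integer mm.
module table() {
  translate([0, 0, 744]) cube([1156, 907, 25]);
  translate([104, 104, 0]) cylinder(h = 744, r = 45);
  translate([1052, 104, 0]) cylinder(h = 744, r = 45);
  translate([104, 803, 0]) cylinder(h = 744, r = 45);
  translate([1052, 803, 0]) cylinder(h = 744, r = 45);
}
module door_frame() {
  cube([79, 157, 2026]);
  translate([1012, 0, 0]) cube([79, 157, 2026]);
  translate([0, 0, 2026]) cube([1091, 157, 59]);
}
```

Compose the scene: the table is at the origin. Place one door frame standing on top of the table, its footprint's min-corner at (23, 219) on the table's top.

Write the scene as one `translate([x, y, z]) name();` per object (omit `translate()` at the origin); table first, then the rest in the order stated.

table();
translate([23, 219, 769]) door_frame();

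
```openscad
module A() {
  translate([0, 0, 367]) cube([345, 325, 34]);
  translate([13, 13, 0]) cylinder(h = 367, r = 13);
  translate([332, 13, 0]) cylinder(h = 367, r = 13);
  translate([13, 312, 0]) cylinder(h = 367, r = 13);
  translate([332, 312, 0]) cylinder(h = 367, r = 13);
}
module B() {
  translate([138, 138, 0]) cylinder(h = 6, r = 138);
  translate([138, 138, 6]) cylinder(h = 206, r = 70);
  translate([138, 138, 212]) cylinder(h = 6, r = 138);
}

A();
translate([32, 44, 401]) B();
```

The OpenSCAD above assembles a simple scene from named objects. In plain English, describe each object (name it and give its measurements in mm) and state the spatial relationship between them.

A is a four-legged stool. The seat is a 345×325×34 mm slab whose top surface is at z = 401 mm; four round legs, each 26 mm in diameter, run from the floor (z = 0) to the underside of the seat, each leg's axis is inset half a diameter from the nearest pair of seat edges (so the leg's bounding box is flush with the corner).

B is a spool: two coaxial disc flanges of radius 138 mm and thickness 6 mm, joined by a core cylinder of radius 70 mm and height 206 mm. The lower flange rests on z = 0 and the three cylinders share a vertical axis.

The spool is on top of the stool.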